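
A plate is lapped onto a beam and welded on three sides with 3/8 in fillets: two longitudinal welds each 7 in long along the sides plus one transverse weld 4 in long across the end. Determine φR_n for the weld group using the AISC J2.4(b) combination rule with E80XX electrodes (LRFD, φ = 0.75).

E80XX → F_EXX = 80 ksi.
t_e = 0.707 × 0.375 = 0.2651 in.
R_nwl = 0.6 × 80 × 0.2651 × 14 = 178.2 kips (longitudinal, 2 welds).
R_nwt = 0.6 × 80 × 0.2651 × 4 = 50.9 kips (transverse, base value).
(i) R_nwl + R_nwt = 229.1 kips; (ii) 0.85 R_nwl + 1.5 R_nwt = 227.8 kips.
R_n = max = 229.1 kips [governs: (i)]; φR_n = 171.8 kips.

φR_n ≈ 172 kips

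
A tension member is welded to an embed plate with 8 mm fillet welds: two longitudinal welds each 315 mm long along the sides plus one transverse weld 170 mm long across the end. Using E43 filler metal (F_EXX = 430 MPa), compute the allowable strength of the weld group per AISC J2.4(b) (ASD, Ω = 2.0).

R_n/Ω ≈ 584 kN

t_e = 0.707 × 8 = 5.656 mm.
R_nwl = 0.6 × 430 × 5.656 × 630 × 10⁻³ = 919.3 kN (longitudinal, 2 welds).
R_nwt = 0.6 × 430 × 5.656 × 170 × 10⁻³ = 248.1 kN (transverse, base value).
(i) R_nwl + R_nwt = 1167 kN; (ii) 0.85 R_nwl + 1.5 R_nwt = 1154 kN.
R_n = max = 1167 kN [governs: (i)]; R_n/Ω = 583.7 kN.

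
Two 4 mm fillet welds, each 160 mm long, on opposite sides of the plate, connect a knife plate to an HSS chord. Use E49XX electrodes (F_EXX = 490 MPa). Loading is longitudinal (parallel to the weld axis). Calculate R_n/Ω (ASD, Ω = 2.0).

R_n/Ω ≈ 133 kN

Effective throat t_e = 0.707 × 4 = 2.828 mm.
Total length L = 320 mm; A_we = 2.828 × 320 = 905 mm².
F_nw = 0.6 F_EXX = 0.6 × 490 = 294 MPa.
R_n = 294 × 905 × 10⁻³ = 266.1 kN; R_n/Ω = 266.1/2.0 = 133 kN.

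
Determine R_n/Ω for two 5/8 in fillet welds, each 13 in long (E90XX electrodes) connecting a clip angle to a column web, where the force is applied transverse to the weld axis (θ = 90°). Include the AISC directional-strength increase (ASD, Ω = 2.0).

R_n/Ω ≈ 465 kip

E90XX → F_EXX = 90 ksi.
t_e = 0.707 × 0.625 = 0.4419 in; A_we = 0.4419 × 26 = 11.49 in².
Directional factor: 1.0 + 0.5 sin^1.5(90°) = 1.5.
F_nw = 0.6 × 90 × 1.5 = 81 ksi.
R_n/Ω = (81 × 11.49) / 2.0 = 465.3 kip.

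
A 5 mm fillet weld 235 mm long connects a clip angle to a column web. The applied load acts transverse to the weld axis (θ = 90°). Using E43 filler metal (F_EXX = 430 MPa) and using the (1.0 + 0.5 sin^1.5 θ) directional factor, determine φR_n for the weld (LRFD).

t_e = 0.707 × 5 = 3.535 mm; A_we = 3.535 × 235 = 830.7 mm².
Directional factor: 1.0 + 0.5 sin^1.5(90°) = 1.5.
F_nw = 0.6 × 430 × 1.5 = 387 MPa.
φR_n = 0.75 × 387 × 830.7 × 10⁻³ = 241.1 kN.

φR_n ≈ 241 kN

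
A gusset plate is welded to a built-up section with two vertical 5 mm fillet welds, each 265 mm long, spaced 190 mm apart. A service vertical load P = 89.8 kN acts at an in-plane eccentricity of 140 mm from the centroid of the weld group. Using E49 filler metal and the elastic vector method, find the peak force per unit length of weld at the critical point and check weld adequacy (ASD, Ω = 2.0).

E49XX → F_EXX = 490 MPa.
Total weld length L_w = 530 mm. Treat welds as unit-width lines.
Polar moment about centroid: J = 2[d³/12 + d(b/2)²] = 2[265³/12 + 265×95²] = 7885000 mm³.
Direct shear f_v = P/L_w = 89.8×10³ / 530 = 169.4 N/mm (vertical).
Torsion M = P·e = 89.8×10³ × 140 = 12572000 N·mm.
Critical point at (x, y) = (95, 132.5) from centroid. f_tx = M·y/J = 211.3 N/mm; f_ty = M·x/J = 151.5 N/mm.
Resultant f_max = √[f_tx² + (f_v + f_ty)²] = √[211.3² + (169.4 + 151.5)²] = 384.2 N/mm.
Capacity per unit length: r_n/Ω = (1/2.0) × 0.6 × 490 × (0.707 × 5) = 519.6 N/mm.
384.2 ≤ 519.6 → adequate.

f_max ≈ 384 N/mm; adequate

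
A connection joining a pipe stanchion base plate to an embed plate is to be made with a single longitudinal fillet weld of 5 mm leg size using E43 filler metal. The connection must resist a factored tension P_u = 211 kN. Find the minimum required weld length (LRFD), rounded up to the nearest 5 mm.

E43XX → F_EXX = 430 MPa.
Throat t_e = 0.707 × 5 = 3.535 mm.
φr_n = 0.75 × 0.6 × 430 × 3.535 × 10⁻³ = 0.684 kN/mm.
L_req = P_u / φr_n = 211 / 0.684 = 308.5 mm total.
Round up → use L = 310 mm.

L = 310 mm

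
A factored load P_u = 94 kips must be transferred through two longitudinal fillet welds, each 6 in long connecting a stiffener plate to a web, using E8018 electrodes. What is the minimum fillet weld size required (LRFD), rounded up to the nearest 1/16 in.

w = 5/16 in

E80XX → F_EXX = 80 ksi.
Total weld length L = 12 in.
Required throat t_e = P_u / (φ × 0.6 F_EXX × L) = 94 / (0.75 × 0.6 × 80 × 12) = 0.2176 in.
Required leg w = t_e / 0.707 = 0.3078 in → use 5/16 in.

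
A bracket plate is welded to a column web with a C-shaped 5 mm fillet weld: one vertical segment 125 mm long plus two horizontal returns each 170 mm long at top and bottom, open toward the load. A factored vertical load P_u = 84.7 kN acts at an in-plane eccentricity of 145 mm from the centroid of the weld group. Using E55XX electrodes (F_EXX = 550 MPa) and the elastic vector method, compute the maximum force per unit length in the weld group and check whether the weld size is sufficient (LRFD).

f_max ≈ 679 N/mm; adequate

Total weld length L_w = 465 mm. Treat welds as unit-width lines.
Centroid: x̄ = 2×170×85 / 465 = 62.15 mm from the vertical weld.
Polar moment about centroid: J = I_x + I_y = [125³/12 + 2×170×62.5²] + [125×62.15² + 2(170³/12 + 170×22.85²)] = 2970000 mm³.
Direct shear f_v = P/L_w = 84.7×10³ / 465 = 182.2 N/mm (vertical).
Torsion M = P·e = 84.7×10³ × 145 = 12282000 N·mm.
Critical point at (x, y) = (107.8, 62.5) from centroid. f_tx = M·y/J = 258.4 N/mm; f_ty = M·x/J = 446 N/mm.
Resultant f_max = √[f_tx² + (f_v + f_ty)²] = √[258.4² + (182.2 + 446)²] = 679.2 N/mm.
Capacity per unit length: φr_n = 0.75 × 0.6 × 550 × (0.707 × 5) = 874.9 N/mm.
679.2 ≤ 874.9 → adequate.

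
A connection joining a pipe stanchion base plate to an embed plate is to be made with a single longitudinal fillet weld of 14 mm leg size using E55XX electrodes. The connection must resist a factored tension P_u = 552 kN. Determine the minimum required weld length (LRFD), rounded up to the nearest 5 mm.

E55XX → F_EXX = 550 MPa.
Throat t_e = 0.707 × 14 = 9.898 mm.
φr_n = 0.75 × 0.6 × 550 × 9.898 × 10⁻³ = 2.45 kN/mm.
L_req = P_u / φr_n = 552 / 2.45 = 225.3 mm total.
Round up → use L = 230 mm.

L = 230 mm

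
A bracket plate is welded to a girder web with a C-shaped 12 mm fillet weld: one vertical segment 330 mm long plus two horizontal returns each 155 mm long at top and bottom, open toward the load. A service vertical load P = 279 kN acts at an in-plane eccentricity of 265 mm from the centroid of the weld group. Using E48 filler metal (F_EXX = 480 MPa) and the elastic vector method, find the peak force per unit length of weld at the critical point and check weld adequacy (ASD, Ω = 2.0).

f_max ≈ 1450 N/mm; NOT adequate

Total weld length L_w = 640 mm. Treat welds as unit-width lines.
Centroid: x̄ = 2×155×77.5 / 640 = 37.54 mm from the vertical weld.
Polar moment about centroid: J = I_x + I_y = [330³/12 + 2×155×165²] + [330×37.54² + 2(155³/12 + 155×39.96²)] = 13020000 mm³.
Direct shear f_v = P/L_w = 279×10³ / 640 = 435.9 N/mm (vertical).
Torsion M = P·e = 279×10³ × 265 = 73935000 N·mm.
Critical point at (x, y) = (117.5, 165) from centroid. f_tx = M·y/J = 937.3 N/mm; f_ty = M·x/J = 667.3 N/mm.
Resultant f_max = √[f_tx² + (f_v + f_ty)²] = √[937.3² + (435.9 + 667.3)²] = 1448 N/mm.
Capacity per unit length: r_n/Ω = (1/2.0) × 0.6 × 480 × (0.707 × 12) = 1222 N/mm.
1448 > 1222 → NOT adequate.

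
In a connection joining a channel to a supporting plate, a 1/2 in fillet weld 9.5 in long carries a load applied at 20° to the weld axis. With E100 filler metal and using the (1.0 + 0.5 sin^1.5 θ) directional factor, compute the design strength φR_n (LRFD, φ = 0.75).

E100XX → F_EXX = 100 ksi.
t_e = 0.707 × 0.5 = 0.3535 in; A_we = 0.3535 × 9.5 = 3.358 in².
Directional factor: 1.0 + 0.5 sin^1.5(20°) = 1.1.
F_nw = 0.6 × 100 × 1.1 = 66 ksi.
φR_n = 0.75 × 66 × 3.358 = 166.2 kips.

φR_n ≈ 166 kips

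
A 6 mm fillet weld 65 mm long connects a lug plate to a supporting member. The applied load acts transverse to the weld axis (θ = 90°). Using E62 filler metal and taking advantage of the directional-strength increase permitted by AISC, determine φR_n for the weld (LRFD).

φR_n ≈ 115 kN

E62XX → F_EXX = 620 MPa.
t_e = 0.707 × 6 = 4.242 mm; A_we = 4.242 × 65 = 275.7 mm².
Directional factor: 1.0 + 0.5 sin^1.5(90°) = 1.5.
F_nw = 0.6 × 620 × 1.5 = 558 MPa.
φR_n = 0.75 × 558 × 275.7 × 10⁻³ = 115.4 kN.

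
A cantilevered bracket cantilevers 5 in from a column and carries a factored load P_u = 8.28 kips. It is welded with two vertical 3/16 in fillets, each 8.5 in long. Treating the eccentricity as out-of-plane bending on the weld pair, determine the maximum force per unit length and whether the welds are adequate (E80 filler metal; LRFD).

E80XX → F_EXX = 80 ksi.
L_w = 2 × 8.5 = 17 in; section modulus (unit throat) S = 2 × L²/6 = 24.08 in².
Direct shear f_v = P/L_w = 8.28/17 = 0.4871 kip/in.
Moment M = P × e = 8.28 × 5 = 41.4 kip·in; bending f_b = M/S = 1.719 kip/in.
f_max = √(f_v² + f_b²) = √(0.4871² + 1.719²) = 1.787 kip/in.
φr_n = 0.75 × 0.6 × 80 × (0.707 × 0.1875) = 4.772 kip/in → adequate.

f_max ≈ 1.79 kip/in; adequate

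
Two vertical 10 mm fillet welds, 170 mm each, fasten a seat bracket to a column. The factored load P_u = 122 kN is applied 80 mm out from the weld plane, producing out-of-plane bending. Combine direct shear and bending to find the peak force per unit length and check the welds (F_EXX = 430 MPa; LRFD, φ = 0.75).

L_w = 2 × 170 = 340 mm; section modulus (unit throat) S = 2 × L²/6 = 9633 mm².
Direct shear f_v = P/L_w = 122×10³/340 = 358.8 N/mm.
Moment M = P × e = 122×10³ × 80 = 9760000 N·mm; bending f_b = M/S = 1013 N/mm.
f_max = √(f_v² + f_b²) = √(358.8² + 1013²) = 1075 N/mm.
φr_n = 0.75 × 0.6 × 430 × (0.707 × 10) = 1368 N/mm → adequate.

f_max ≈ 1070 N/mm; adequate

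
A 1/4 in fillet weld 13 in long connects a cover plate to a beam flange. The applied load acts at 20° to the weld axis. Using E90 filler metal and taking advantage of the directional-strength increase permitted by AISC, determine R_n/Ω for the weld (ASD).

E90XX → F_EXX = 90 ksi.
t_e = 0.707 × 0.25 = 0.1767 in; A_we = 0.1767 × 13 = 2.298 in².
Directional factor: 1.0 + 0.5 sin^1.5(20°) = 1.1.
F_nw = 0.6 × 90 × 1.1 = 59.4 ksi.
R_n/Ω = (59.4 × 2.298) / 2.0 = 68.24 kips.

R_n/Ω ≈ 68.2 kips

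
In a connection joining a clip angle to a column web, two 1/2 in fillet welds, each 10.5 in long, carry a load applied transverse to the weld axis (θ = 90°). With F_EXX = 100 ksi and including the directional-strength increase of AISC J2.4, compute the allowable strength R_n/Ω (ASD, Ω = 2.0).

t_e = 0.707 × 0.5 = 0.3535 in; A_we = 0.3535 × 21 = 7.423 in².
Directional factor: 1.0 + 0.5 sin^1.5(90°) = 1.5.
F_nw = 0.6 × 100 × 1.5 = 90 ksi.
R_n/Ω = (90 × 7.423) / 2.0 = 334.1 kips.

R_n/Ω ≈ 334 kips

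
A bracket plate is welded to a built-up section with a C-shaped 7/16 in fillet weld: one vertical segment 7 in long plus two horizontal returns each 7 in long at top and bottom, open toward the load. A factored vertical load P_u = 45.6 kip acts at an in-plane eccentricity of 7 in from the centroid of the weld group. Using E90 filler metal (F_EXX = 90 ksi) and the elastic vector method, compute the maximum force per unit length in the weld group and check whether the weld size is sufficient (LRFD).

Total weld length L_w = 21 in. Treat welds as unit-width lines.
Centroid: x̄ = 2×7×3.5 / 21 = 2.333 in from the vertical weld.
Polar moment about centroid: J = I_x + I_y = [7³/12 + 2×7×3.5²] + [7×2.333² + 2(7³/12 + 7×1.167²)] = 314.4 in³.
Direct shear f_v = P/L_w = 45.6 / 21 = 2.171 kip/in (vertical).
Torsion M = P·e = 45.6 × 7 = 319.2 kip·in.
Critical point at (x, y) = (4.667, 3.5) from centroid. f_tx = M·y/J = 3.553 kip/in; f_ty = M·x/J = 4.738 kip/in.
Resultant f_max = √[f_tx² + (f_v + f_ty)²] = √[3.553² + (2.171 + 4.738)²] = 7.769 kip/in.
Capacity per unit length: φr_n = 0.75 × 0.6 × 90 × (0.707 × 0.4375) = 12.53 kip/in.
7.769 ≤ 12.53 → adequate.

f_max ≈ 7.77 kip/in; adequate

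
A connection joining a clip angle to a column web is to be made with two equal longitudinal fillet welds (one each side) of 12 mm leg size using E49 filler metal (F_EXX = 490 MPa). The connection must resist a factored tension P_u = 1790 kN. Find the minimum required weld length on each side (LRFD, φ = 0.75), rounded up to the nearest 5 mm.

L = 480 mm on each side

Throat t_e = 0.707 × 12 = 8.484 mm.
φr_n = 0.75 × 0.6 × 490 × 8.484 × 10⁻³ = 1.871 kN/mm.
L_req = P_u / φr_n = 1790 / 1.871 = 956.8 mm total.
Per side: 956.8 / 2 = 478.4 mm.
Round up → use L = 480 mm on each side.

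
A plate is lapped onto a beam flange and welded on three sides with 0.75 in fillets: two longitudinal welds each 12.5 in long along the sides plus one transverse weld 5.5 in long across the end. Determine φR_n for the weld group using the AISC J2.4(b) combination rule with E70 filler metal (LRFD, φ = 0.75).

φR_n ≈ 509 kips

E70XX → F_EXX = 70 ksi.
t_e = 0.707 × 0.75 = 0.5302 in.
R_nwl = 0.6 × 70 × 0.5302 × 25 = 556.8 kips (longitudinal, 2 welds).
R_nwt = 0.6 × 70 × 0.5302 × 5.5 = 122.5 kips (transverse, base value).
(i) R_nwl + R_nwt = 679.3 kips; (ii) 0.85 R_nwl + 1.5 R_nwt = 657 kips.
R_n = max = 679.3 kips [governs: (i)]; φR_n = 509.4 kips.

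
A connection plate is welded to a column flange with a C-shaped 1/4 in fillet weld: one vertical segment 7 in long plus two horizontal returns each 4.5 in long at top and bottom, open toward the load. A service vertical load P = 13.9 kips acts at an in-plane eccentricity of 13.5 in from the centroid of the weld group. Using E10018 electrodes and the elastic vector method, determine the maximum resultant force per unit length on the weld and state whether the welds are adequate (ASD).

f_max ≈ 5.77 kip/in; NOT adequate

E100XX → F_EXX = 100 ksi.
Total weld length L_w = 16 in. Treat welds as unit-width lines.
Centroid: x̄ = 2×4.5×2.25 / 16 = 1.266 in from the vertical weld.
Polar moment about centroid: J = I_x + I_y = [7³/12 + 2×4.5×3.5²] + [7×1.266² + 2(4.5³/12 + 4.5×0.9844²)] = 174 in³.
Direct shear f_v = P/L_w = 13.9 / 16 = 0.8688 kip/in (vertical).
Torsion M = P·e = 13.9 × 13.5 = 187.65 kip·in.
Critical point at (x, y) = (3.234, 3.5) from centroid. f_tx = M·y/J = 3.776 kip/in; f_ty = M·x/J = 3.489 kip/in.
Resultant f_max = √[f_tx² + (f_v + f_ty)²] = √[3.776² + (0.8688 + 3.489)²] = 5.766 kip/in.
Capacity per unit length: r_n/Ω = (1/2.0) × 0.6 × 100 × (0.707 × 0.25) = 5.302 kip/in.
5.766 > 5.302 → NOT adequate.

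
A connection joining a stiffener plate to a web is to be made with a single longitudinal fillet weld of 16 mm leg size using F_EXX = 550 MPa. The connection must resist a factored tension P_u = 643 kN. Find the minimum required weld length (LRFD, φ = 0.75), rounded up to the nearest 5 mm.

L = 230 mm

Throat t_e = 0.707 × 16 = 11.31 mm.
φr_n = 0.75 × 0.6 × 550 × 11.31 × 10⁻³ = 2.8 kN/mm.
L_req = P_u / φr_n = 643 / 2.8 = 229.7 mm total.
Round up → use L = 230 mm.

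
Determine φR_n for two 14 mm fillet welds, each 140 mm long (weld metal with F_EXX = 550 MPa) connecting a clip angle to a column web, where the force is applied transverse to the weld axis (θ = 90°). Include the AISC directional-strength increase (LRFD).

φR_n ≈ 1030 kN

t_e = 0.707 × 14 = 9.898 mm; A_we = 9.898 × 280 = 2771 mm².
Directional factor: 1.0 + 0.5 sin^1.5(90°) = 1.5.
F_nw = 0.6 × 550 × 1.5 = 495 MPa.
φR_n = 0.75 × 495 × 2771 × 10⁻³ = 1029 kN.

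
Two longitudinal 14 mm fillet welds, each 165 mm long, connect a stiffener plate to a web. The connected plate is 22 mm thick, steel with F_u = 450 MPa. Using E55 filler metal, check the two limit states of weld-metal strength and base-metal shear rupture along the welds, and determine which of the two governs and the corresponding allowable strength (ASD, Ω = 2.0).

E55XX → F_EXX = 550 MPa.
t_e = 0.707 × 14 = 9.898 mm; L = 330 mm.
Weld metal: R_n/Ω = (1/2.0) × 0.6 × 550 × 9.898 × 330 × 10⁻³ = 538.9 kN.
Base metal (shear rupture): R_n/Ω = (1/2.0) × 0.6 × 450 × 22 × 330 × 10⁻³ = 980.1 kN.
Governing: weld metal.

R_n/Ω ≈ 539 kN (weld metal governs)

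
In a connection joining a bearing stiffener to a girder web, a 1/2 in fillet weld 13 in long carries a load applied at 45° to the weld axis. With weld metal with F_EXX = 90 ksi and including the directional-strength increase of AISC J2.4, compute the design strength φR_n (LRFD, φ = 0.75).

φR_n ≈ 241 kip

t_e = 0.707 × 0.5 = 0.3535 in; A_we = 0.3535 × 13 = 4.595 in².
Directional factor: 1.0 + 0.5 sin^1.5(45°) = 1.297.
F_nw = 0.6 × 90 × 1.297 = 70.05 ksi.
φR_n = 0.75 × 70.05 × 4.595 = 241.5 kip.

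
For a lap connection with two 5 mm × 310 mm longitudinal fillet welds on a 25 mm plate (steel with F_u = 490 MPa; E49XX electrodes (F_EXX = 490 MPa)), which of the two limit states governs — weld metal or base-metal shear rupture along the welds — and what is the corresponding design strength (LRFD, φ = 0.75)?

φR_n ≈ 483 kN (weld metal governs)

t_e = 0.707 × 5 = 3.535 mm; L = 620 mm.
Weld metal: φR_n = 0.75 × 0.6 × 490 × 3.535 × 620 × 10⁻³ = 483.3 kN.
Base metal (shear rupture): φR_n = 0.75 × 0.6 × 490 × 25 × 620 × 10⁻³ = 3418 kN.
Governing: weld metal.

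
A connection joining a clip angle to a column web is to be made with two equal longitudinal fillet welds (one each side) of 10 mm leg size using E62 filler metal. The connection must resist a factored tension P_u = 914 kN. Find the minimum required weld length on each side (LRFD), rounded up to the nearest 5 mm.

L = 235 mm on each side

E62XX → F_EXX = 620 MPa.
Throat t_e = 0.707 × 10 = 7.07 mm.
φr_n = 0.75 × 0.6 × 620 × 7.07 × 10⁻³ = 1.973 kN/mm.
L_req = P_u / φr_n = 914 / 1.973 = 463.4 mm total.
Per side: 463.4 / 2 = 231.7 mm.
Round up → use L = 235 mm on each side.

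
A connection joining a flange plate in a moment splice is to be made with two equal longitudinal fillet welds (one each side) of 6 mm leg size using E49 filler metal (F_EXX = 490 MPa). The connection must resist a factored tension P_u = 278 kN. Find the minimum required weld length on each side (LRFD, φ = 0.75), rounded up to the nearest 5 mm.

L = 150 mm on each side

Throat t_e = 0.707 × 6 = 4.242 mm.
φr_n = 0.75 × 0.6 × 490 × 4.242 × 10⁻³ = 0.9354 kN/mm.
L_req = P_u / φr_n = 278 / 0.9354 = 297.2 mm total.
Per side: 297.2 / 2 = 148.6 mm.
Round up → use L = 150 mm on each side.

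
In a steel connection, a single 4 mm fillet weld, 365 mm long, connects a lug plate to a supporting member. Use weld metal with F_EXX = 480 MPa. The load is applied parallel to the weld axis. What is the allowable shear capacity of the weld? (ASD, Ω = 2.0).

R_n/Ω ≈ 149 kN

Effective throat t_e = 0.707 × 4 = 2.828 mm.
Total length L = 365 mm; A_we = 2.828 × 365 = 1032 mm².
F_nw = 0.6 F_EXX = 0.6 × 480 = 288 MPa.
R_n = 288 × 1032 × 10⁻³ = 297.3 kN; R_n/Ω = 297.3/2.0 = 148.6 kN.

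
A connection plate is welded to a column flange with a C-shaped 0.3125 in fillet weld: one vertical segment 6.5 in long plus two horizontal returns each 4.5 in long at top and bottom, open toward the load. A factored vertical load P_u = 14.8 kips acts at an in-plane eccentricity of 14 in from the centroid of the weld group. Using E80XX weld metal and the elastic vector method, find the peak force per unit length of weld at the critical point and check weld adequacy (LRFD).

f_max ≈ 6.9 kip/in; adequate

E80XX → F_EXX = 80 ksi.
Total weld length L_w = 15.5 in. Treat welds as unit-width lines.
Centroid: x̄ = 2×4.5×2.25 / 15.5 = 1.306 in from the vertical weld.
Polar moment about centroid: J = I_x + I_y = [6.5³/12 + 2×4.5×3.25²] + [6.5×1.306² + 2(4.5³/12 + 4.5×0.9435²)] = 152.2 in³.
Direct shear f_v = P/L_w = 14.8 / 15.5 = 0.9548 kip/in (vertical).
Torsion M = P·e = 14.8 × 14 = 207.2 kip·in.
Critical point at (x, y) = (3.194, 3.25) from centroid. f_tx = M·y/J = 4.423 kip/in; f_ty = M·x/J = 4.346 kip/in.
Resultant f_max = √[f_tx² + (f_v + f_ty)²] = √[4.423² + (0.9548 + 4.346)²] = 6.904 kip/in.
Capacity per unit length: φr_n = 0.75 × 0.6 × 80 × (0.707 × 0.3125) = 7.954 kip/in.
6.904 ≤ 7.954 → adequate.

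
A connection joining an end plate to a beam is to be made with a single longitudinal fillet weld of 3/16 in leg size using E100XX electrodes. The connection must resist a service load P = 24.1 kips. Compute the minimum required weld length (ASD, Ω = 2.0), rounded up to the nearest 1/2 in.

E100XX → F_EXX = 100 ksi.
Throat t_e = 0.707 × 0.1875 = 0.1326 in.
r_n/Ω = (0.6 × 100 × 0.1326) / 2.0 = 3.977 kip/in.
L_req = P / (r_n/Ω) = 24.1 / 3.977 = 6.06 in total.
Round up → use L = 6.5 in.

L = 6.5 in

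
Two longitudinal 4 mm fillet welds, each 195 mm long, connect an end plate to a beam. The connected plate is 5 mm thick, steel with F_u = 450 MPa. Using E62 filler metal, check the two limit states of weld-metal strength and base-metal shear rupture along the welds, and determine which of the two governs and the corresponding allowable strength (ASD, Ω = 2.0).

E62XX → F_EXX = 620 MPa.
t_e = 0.707 × 4 = 2.828 mm; L = 390 mm.
Weld metal: R_n/Ω = (1/2.0) × 0.6 × 620 × 2.828 × 390 × 10⁻³ = 205.1 kN.
Base metal (shear rupture): R_n/Ω = (1/2.0) × 0.6 × 450 × 5 × 390 × 10⁻³ = 263.2 kN.
Governing: weld metal.

R_n/Ω ≈ 205 kN (weld metal governs)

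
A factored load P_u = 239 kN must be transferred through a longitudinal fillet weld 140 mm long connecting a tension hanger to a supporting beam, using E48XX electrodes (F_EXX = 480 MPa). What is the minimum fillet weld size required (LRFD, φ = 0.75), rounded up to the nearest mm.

Total weld length L = 140 mm.
Required throat t_e = P_u / (φ × 0.6 F_EXX × L) = 239 / (0.75 × 0.6 × 480 × 140 × 10⁻³) = 7.903 mm.
Required leg w = t_e / 0.707 = 11.18 mm → use 12 mm.

w = 12 mm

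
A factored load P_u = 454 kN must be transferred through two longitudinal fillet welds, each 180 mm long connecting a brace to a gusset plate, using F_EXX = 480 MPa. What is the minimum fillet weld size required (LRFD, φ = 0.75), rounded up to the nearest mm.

Total weld length L = 360 mm.
Required throat t_e = P_u / (φ × 0.6 F_EXX × L) = 454 / (0.75 × 0.6 × 480 × 360 × 10⁻³) = 5.838 mm.
Required leg w = t_e / 0.707 = 8.258 mm → use 9 mm.

w = 9 mm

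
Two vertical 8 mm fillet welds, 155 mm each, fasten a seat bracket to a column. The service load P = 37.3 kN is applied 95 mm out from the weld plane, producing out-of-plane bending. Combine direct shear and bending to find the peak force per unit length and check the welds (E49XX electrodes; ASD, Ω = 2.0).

E49XX → F_EXX = 490 MPa.
L_w = 2 × 155 = 310 mm; section modulus (unit throat) S = 2 × L²/6 = 8008 mm².
Direct shear f_v = P/L_w = 37.3×10³/310 = 120.3 N/mm.
Moment M = P × e = 37.3×10³ × 95 = 3543500 N·mm; bending f_b = M/S = 442.5 N/mm.
f_max = √(f_v² + f_b²) = √(120.3² + 442.5²) = 458.5 N/mm.
r_n/Ω = (1/2.0) × 0.6 × 490 × (0.707 × 8) = 831.4 N/mm → adequate.

f_max ≈ 459 N/mm; adequate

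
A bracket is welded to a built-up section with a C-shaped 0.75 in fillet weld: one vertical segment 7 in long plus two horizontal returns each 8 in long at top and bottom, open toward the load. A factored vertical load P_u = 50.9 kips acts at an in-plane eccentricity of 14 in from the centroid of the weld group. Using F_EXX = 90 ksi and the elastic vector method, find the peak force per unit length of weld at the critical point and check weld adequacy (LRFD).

f_max ≈ 13.4 kip/in; adequate

Total weld length L_w = 23 in. Treat welds as unit-width lines.
Centroid: x̄ = 2×8×4 / 23 = 2.783 in from the vertical weld.
Polar moment about centroid: J = I_x + I_y = [7³/12 + 2×8×3.5²] + [7×2.783² + 2(8³/12 + 8×1.217²)] = 387.8 in³.
Direct shear f_v = P/L_w = 50.9 / 23 = 2.213 kip/in (vertical).
Torsion M = P·e = 50.9 × 14 = 712.6 kip·in.
Critical point at (x, y) = (5.217, 3.5) from centroid. f_tx = M·y/J = 6.431 kip/in; f_ty = M·x/J = 9.586 kip/in.
Resultant f_max = √[f_tx² + (f_v + f_ty)²] = √[6.431² + (2.213 + 9.586)²] = 13.44 kip/in.
Capacity per unit length: φr_n = 0.75 × 0.6 × 90 × (0.707 × 0.75) = 21.48 kip/in.
13.44 ≤ 21.48 → adequate.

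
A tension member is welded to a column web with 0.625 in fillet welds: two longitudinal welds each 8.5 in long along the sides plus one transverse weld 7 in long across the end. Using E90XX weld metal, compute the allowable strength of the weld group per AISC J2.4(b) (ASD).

R_n/Ω ≈ 298 kip

E90XX → F_EXX = 90 ksi.
t_e = 0.707 × 0.625 = 0.4419 in.
R_nwl = 0.6 × 90 × 0.4419 × 17 = 405.6 kip (longitudinal, 2 welds).
R_nwt = 0.6 × 90 × 0.4419 × 7 = 167 kip (transverse, base value).
(i) R_nwl + R_nwt = 572.7 kip; (ii) 0.85 R_nwl + 1.5 R_nwt = 595.3 kip.
R_n = max = 595.3 kip [governs: (ii)]; R_n/Ω = 297.7 kip.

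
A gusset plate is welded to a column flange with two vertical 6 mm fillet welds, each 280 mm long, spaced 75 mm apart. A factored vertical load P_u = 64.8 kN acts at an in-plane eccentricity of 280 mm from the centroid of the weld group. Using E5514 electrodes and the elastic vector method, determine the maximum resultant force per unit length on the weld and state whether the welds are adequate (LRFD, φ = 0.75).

f_max ≈ 631 N/mm; adequate

E55XX → F_EXX = 550 MPa.
Total weld length L_w = 560 mm. Treat welds as unit-width lines.
Polar moment about centroid: J = 2[d³/12 + d(b/2)²] = 2[280³/12 + 280×37.5²] = 4446000 mm³.
Direct shear f_v = P/L_w = 64.8×10³ / 560 = 115.7 N/mm (vertical).
Torsion M = P·e = 64.8×10³ × 280 = 18144000 N·mm.
Critical point at (x, y) = (37.5, 140) from centroid. f_tx = M·y/J = 571.3 N/mm; f_ty = M·x/J = 153 N/mm.
Resultant f_max = √[f_tx² + (f_v + f_ty)²] = √[571.3² + (115.7 + 153)²] = 631.4 N/mm.
Capacity per unit length: φr_n = 0.75 × 0.6 × 550 × (0.707 × 6) = 1050 N/mm.
631.4 ≤ 1050 → adequate.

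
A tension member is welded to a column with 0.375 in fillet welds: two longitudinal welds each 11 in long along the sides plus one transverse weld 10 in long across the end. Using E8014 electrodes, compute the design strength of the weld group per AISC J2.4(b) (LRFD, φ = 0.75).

E80XX → F_EXX = 80 ksi.
t_e = 0.707 × 0.375 = 0.2651 in.
R_nwl = 0.6 × 80 × 0.2651 × 22 = 280 kip (longitudinal, 2 welds).
R_nwt = 0.6 × 80 × 0.2651 × 10 = 127.3 kip (transverse, base value).
(i) R_nwl + R_nwt = 407.2 kip; (ii) 0.85 R_nwl + 1.5 R_nwt = 428.9 kip.
R_n = max = 428.9 kip [governs: (ii)]; φR_n = 321.6 kip.

φR_n ≈ 322 kip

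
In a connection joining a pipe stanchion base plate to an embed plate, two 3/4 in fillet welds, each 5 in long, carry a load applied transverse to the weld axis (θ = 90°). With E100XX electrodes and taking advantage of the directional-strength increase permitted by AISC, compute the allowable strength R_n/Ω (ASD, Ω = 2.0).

E100XX → F_EXX = 100 ksi.
t_e = 0.707 × 0.75 = 0.5302 in; A_we = 0.5302 × 10 = 5.303 in².
Directional factor: 1.0 + 0.5 sin^1.5(90°) = 1.5.
F_nw = 0.6 × 100 × 1.5 = 90 ksi.
R_n/Ω = (90 × 5.303) / 2.0 = 238.6 kips.

R_n/Ω ≈ 239 kips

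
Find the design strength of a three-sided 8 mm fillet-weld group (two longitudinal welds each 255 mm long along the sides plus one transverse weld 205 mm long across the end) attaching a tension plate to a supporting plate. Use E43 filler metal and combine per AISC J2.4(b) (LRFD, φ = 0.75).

E43XX → F_EXX = 430 MPa.
t_e = 0.707 × 8 = 5.656 mm.
R_nwl = 0.6 × 430 × 5.656 × 510 × 10⁻³ = 744.2 kN (longitudinal, 2 welds).
R_nwt = 0.6 × 430 × 5.656 × 205 × 10⁻³ = 299.1 kN (transverse, base value).
(i) R_nwl + R_nwt = 1043 kN; (ii) 0.85 R_nwl + 1.5 R_nwt = 1081 kN.
R_n = max = 1081 kN [governs: (ii)]; φR_n = 811 kN.

φR_n ≈ 811 kN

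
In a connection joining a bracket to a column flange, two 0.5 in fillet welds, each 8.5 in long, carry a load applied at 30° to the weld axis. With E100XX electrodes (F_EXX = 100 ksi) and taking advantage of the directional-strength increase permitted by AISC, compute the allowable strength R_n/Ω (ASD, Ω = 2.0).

t_e = 0.707 × 0.5 = 0.3535 in; A_we = 0.3535 × 17 = 6.01 in².
Directional factor: 1.0 + 0.5 sin^1.5(30°) = 1.177.
F_nw = 0.6 × 100 × 1.177 = 70.61 ksi.
R_n/Ω = (70.61 × 6.01) / 2.0 = 212.2 kips.

R_n/Ω ≈ 212 kips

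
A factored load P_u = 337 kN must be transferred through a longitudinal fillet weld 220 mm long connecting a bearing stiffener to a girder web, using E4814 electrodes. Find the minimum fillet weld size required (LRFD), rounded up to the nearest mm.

w = 11 mm

E48XX → F_EXX = 480 MPa.
Total weld length L = 220 mm.
Required throat t_e = P_u / (φ × 0.6 F_EXX × L) = 337 / (0.75 × 0.6 × 480 × 220 × 10⁻³) = 7.092 mm.
Required leg w = t_e / 0.707 = 10.03 mm → use 11 mm.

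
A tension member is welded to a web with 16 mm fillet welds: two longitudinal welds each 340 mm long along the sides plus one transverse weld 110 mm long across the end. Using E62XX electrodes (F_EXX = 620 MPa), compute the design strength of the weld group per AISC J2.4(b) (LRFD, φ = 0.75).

t_e = 0.707 × 16 = 11.31 mm.
R_nwl = 0.6 × 620 × 11.31 × 680 × 10⁻³ = 2861 kN (longitudinal, 2 welds).
R_nwt = 0.6 × 620 × 11.31 × 110 × 10⁻³ = 462.9 kN (transverse, base value).
(i) R_nwl + R_nwt = 3324 kN; (ii) 0.85 R_nwl + 1.5 R_nwt = 3127 kN.
R_n = max = 3324 kN [governs: (i)]; φR_n = 2493 kN.

φR_n ≈ 2490 kN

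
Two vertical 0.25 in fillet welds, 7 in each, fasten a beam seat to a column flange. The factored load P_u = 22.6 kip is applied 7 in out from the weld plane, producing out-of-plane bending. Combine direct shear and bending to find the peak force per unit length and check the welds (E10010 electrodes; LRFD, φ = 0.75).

E100XX → F_EXX = 100 ksi.
L_w = 2 × 7 = 14 in; section modulus (unit throat) S = 2 × L²/6 = 16.33 in².
Direct shear f_v = P/L_w = 22.6/14 = 1.614 kip/in.
Moment M = P × e = 22.6 × 7 = 158.2 kip·in; bending f_b = M/S = 9.686 kip/in.
f_max = √(f_v² + f_b²) = √(1.614² + 9.686²) = 9.819 kip/in.
φr_n = 0.75 × 0.6 × 100 × (0.707 × 0.25) = 7.954 kip/in → NOT adequate.

f_max ≈ 9.82 kip/in; NOT adequate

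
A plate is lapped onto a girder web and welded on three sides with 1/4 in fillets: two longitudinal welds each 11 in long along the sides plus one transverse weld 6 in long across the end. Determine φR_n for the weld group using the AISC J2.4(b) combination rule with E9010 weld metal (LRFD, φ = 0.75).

φR_n ≈ 200 kip

E90XX → F_EXX = 90 ksi.
t_e = 0.707 × 0.25 = 0.1767 in.
R_nwl = 0.6 × 90 × 0.1767 × 22 = 210 kip (longitudinal, 2 welds).
R_nwt = 0.6 × 90 × 0.1767 × 6 = 57.27 kip (transverse, base value).
(i) R_nwl + R_nwt = 267.2 kip; (ii) 0.85 R_nwl + 1.5 R_nwt = 264.4 kip.
R_n = max = 267.2 kip [governs: (i)]; φR_n = 200.4 kip.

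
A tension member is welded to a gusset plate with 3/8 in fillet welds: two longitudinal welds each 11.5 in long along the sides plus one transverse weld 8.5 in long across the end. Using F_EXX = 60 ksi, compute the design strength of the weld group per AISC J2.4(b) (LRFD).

φR_n ≈ 231 kips

t_e = 0.707 × 0.375 = 0.2651 in.
R_nwl = 0.6 × 60 × 0.2651 × 23 = 219.5 kips (longitudinal, 2 welds).
R_nwt = 0.6 × 60 × 0.2651 × 8.5 = 81.13 kips (transverse, base value).
(i) R_nwl + R_nwt = 300.7 kips; (ii) 0.85 R_nwl + 1.5 R_nwt = 308.3 kips.
R_n = max = 308.3 kips [governs: (ii)]; φR_n = 231.2 kips.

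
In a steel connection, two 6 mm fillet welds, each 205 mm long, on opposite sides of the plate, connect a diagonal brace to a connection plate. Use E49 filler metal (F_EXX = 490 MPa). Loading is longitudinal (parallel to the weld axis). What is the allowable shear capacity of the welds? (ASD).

Effective throat t_e = 0.707 × 6 = 4.242 mm.
Total length L = 410 mm; A_we = 4.242 × 410 = 1739 mm².
F_nw = 0.6 F_EXX = 0.6 × 490 = 294 MPa.
R_n = 294 × 1739 × 10⁻³ = 511.3 kN; R_n/Ω = 511.3/2.0 = 255.7 kN.

R_n/Ω ≈ 256 kN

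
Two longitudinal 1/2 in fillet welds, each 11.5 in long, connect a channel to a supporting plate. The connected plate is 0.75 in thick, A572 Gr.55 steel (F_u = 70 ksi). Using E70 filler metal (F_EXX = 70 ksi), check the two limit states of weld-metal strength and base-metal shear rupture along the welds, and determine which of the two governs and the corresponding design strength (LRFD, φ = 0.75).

φR_n ≈ 256 kip (weld metal governs)

t_e = 0.707 × 0.5 = 0.3535 in; L = 23 in.
Weld metal: φR_n = 0.75 × 0.6 × 70 × 0.3535 × 23 = 256.1 kip.
Base metal (shear rupture): φR_n = 0.75 × 0.6 × 70 × 0.75 × 23 = 543.4 kip.
Governing: weld metal.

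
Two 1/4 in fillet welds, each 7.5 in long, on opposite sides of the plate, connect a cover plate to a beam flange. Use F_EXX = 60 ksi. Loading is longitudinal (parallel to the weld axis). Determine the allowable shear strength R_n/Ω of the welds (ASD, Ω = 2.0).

Effective throat t_e = 0.707 × 0.25 = 0.1767 in.
Total length L = 15 in; A_we = 0.1767 × 15 = 2.651 in².
F_nw = 0.6 F_EXX = 0.6 × 60 = 36 ksi.
R_n = 36 × 2.651 = 95.44 kips; R_n/Ω = 95.44/2.0 = 47.72 kips.

R_n/Ω ≈ 47.7 kips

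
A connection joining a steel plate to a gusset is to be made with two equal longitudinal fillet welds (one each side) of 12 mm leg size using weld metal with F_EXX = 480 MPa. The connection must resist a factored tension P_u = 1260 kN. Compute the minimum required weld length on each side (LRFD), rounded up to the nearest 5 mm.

L = 345 mm on each side

Throat t_e = 0.707 × 12 = 8.484 mm.
φr_n = 0.75 × 0.6 × 480 × 8.484 × 10⁻³ = 1.833 kN/mm.
L_req = P_u / φr_n = 1260 / 1.833 = 687.6 mm total.
Per side: 687.6 / 2 = 343.8 mm.
Round up → use L = 345 mm on each side.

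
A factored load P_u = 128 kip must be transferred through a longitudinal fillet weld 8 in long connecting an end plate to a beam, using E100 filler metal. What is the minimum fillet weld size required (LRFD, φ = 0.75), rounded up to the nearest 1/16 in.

w = 9/16 in

E100XX → F_EXX = 100 ksi.
Total weld length L = 8 in.
Required throat t_e = P_u / (φ × 0.6 F_EXX × L) = 128 / (0.75 × 0.6 × 100 × 8) = 0.3556 in.
Required leg w = t_e / 0.707 = 0.5029 in → use 9/16 in.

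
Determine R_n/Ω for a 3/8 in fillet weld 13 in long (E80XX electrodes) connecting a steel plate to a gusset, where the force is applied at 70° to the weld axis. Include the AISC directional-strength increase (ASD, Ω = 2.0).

E80XX → F_EXX = 80 ksi.
t_e = 0.707 × 0.375 = 0.2651 in; A_we = 0.2651 × 13 = 3.447 in².
Directional factor: 1.0 + 0.5 sin^1.5(70°) = 1.455.
F_nw = 0.6 × 80 × 1.455 = 69.86 ksi.
R_n/Ω = (69.86 × 3.447) / 2.0 = 120.4 kips.

R_n/Ω ≈ 120 kips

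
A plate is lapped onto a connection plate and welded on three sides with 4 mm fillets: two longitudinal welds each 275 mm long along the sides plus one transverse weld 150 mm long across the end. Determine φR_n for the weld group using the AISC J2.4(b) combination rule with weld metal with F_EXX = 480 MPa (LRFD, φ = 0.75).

φR_n ≈ 428 kN

t_e = 0.707 × 4 = 2.828 mm.
R_nwl = 0.6 × 480 × 2.828 × 550 × 10⁻³ = 448 kN (longitudinal, 2 welds).
R_nwt = 0.6 × 480 × 2.828 × 150 × 10⁻³ = 122.2 kN (transverse, base value).
(i) R_nwl + R_nwt = 570.1 kN; (ii) 0.85 R_nwl + 1.5 R_nwt = 564 kN.
R_n = max = 570.1 kN [governs: (i)]; φR_n = 427.6 kN.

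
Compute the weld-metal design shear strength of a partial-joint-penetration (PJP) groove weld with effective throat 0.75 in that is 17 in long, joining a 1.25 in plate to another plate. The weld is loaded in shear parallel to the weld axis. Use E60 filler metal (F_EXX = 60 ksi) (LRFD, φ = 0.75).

Effective throat (given) t_e = 0.75 in.
A_we = 0.75 × 17 = 12.75 in².
F_nw = 0.6 F_EXX = 36 ksi.
φR_n = 0.75 × 36 × 12.75 = 344.2 kip.

φR_n ≈ 344 kip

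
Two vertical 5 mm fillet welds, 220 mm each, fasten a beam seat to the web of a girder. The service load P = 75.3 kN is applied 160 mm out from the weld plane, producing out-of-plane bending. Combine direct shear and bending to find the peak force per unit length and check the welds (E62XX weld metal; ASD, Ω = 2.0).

f_max ≈ 766 N/mm; NOT adequate

E62XX → F_EXX = 620 MPa.
L_w = 2 × 220 = 440 mm; section modulus (unit throat) S = 2 × L²/6 = 16130 mm².
Direct shear f_v = P/L_w = 75.3×10³/440 = 171.1 N/mm.
Moment M = P × e = 75.3×10³ × 160 = 12048000 N·mm; bending f_b = M/S = 746.8 N/mm.
f_max = √(f_v² + f_b²) = √(171.1² + 746.8²) = 766.1 N/mm.
r_n/Ω = (1/2.0) × 0.6 × 620 × (0.707 × 5) = 657.5 N/mm → NOT adequate.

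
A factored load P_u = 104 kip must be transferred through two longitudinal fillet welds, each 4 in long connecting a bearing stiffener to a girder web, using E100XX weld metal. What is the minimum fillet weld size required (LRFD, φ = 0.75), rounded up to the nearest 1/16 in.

E100XX → F_EXX = 100 ksi.
Total weld length L = 8 in.
Required throat t_e = P_u / (φ × 0.6 F_EXX × L) = 104 / (0.75 × 0.6 × 100 × 8) = 0.2889 in.
Required leg w = t_e / 0.707 = 0.4086 in → use 7/16 in.

w = 7/16 in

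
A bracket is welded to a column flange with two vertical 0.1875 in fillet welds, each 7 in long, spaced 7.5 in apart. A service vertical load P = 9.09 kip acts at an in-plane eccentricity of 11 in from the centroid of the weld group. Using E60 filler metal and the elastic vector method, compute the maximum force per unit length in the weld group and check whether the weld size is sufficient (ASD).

E60XX → F_EXX = 60 ksi.
Total weld length L_w = 14 in. Treat welds as unit-width lines.
Polar moment about centroid: J = 2[d³/12 + d(b/2)²] = 2[7³/12 + 7×3.75²] = 254 in³.
Direct shear f_v = P/L_w = 9.09 / 14 = 0.6493 kip/in (vertical).
Torsion M = P·e = 9.09 × 11 = 99.99 kip·in.
Critical point at (x, y) = (3.75, 3.5) from centroid. f_tx = M·y/J = 1.378 kip/in; f_ty = M·x/J = 1.476 kip/in.
Resultant f_max = √[f_tx² + (f_v + f_ty)²] = √[1.378² + (0.6493 + 1.476)²] = 2.533 kip/in.
Capacity per unit length: r_n/Ω = (1/2.0) × 0.6 × 60 × (0.707 × 0.1875) = 2.386 kip/in.
2.533 > 2.386 → NOT adequate.

f_max ≈ 2.53 kip/in; NOT adequate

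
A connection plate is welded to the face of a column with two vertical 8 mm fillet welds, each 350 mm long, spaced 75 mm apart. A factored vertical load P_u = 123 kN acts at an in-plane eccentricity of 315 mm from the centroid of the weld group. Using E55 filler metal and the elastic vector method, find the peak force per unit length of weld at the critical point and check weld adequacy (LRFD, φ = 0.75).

E55XX → F_EXX = 550 MPa.
Total weld length L_w = 700 mm. Treat welds as unit-width lines.
Polar moment about centroid: J = 2[d³/12 + d(b/2)²] = 2[350³/12 + 350×37.5²] = 8130000 mm³.
Direct shear f_v = P/L_w = 123×10³ / 700 = 175.7 N/mm (vertical).
Torsion M = P·e = 123×10³ × 315 = 38745000 N·mm.
Critical point at (x, y) = (37.5, 175) from centroid. f_tx = M·y/J = 834 N/mm; f_ty = M·x/J = 178.7 N/mm.
Resultant f_max = √[f_tx² + (f_v + f_ty)²] = √[834² + (175.7 + 178.7)²] = 906.2 N/mm.
Capacity per unit length: φr_n = 0.75 × 0.6 × 550 × (0.707 × 8) = 1400 N/mm.
906.2 ≤ 1400 → adequate.

f_max ≈ 906 N/mm; adequate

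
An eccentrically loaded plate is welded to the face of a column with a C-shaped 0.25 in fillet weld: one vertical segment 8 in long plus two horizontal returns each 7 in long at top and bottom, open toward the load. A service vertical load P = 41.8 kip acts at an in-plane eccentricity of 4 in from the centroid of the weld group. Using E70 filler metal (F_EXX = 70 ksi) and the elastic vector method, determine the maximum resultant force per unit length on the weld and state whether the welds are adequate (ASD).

Total weld length L_w = 22 in. Treat welds as unit-width lines.
Centroid: x̄ = 2×7×3.5 / 22 = 2.227 in from the vertical weld.
Polar moment about centroid: J = I_x + I_y = [8³/12 + 2×7×4²] + [8×2.227² + 2(7³/12 + 7×1.273²)] = 386.2 in³.
Direct shear f_v = P/L_w = 41.8 / 22 = 1.9 kip/in (vertical).
Torsion M = P·e = 41.8 × 4 = 167.2 kip·in.
Critical point at (x, y) = (4.773, 4) from centroid. f_tx = M·y/J = 1.732 kip/in; f_ty = M·x/J = 2.066 kip/in.
Resultant f_max = √[f_tx² + (f_v + f_ty)²] = √[1.732² + (1.9 + 2.066)²] = 4.328 kip/in.
Capacity per unit length: r_n/Ω = (1/2.0) × 0.6 × 70 × (0.707 × 0.25) = 3.712 kip/in.
4.328 > 3.712 → NOT adequate.

f_max ≈ 4.33 kip/in; NOT adequate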